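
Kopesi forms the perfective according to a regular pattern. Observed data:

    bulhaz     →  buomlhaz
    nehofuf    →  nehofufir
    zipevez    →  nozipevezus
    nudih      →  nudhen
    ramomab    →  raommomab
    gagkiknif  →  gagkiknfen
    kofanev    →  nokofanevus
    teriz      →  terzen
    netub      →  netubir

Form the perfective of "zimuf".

zipevez and bulhaz both end in -z yet inflect differently (nozipevezus, buomlhaz), so the final letter is not what conditions the rule; the last vowel is.
"zimuf" has last vowel 'u'. The stems whose last vowel is 'u' (nehofuf → nehofufir, netub → netubir) add -ir.
The other patterns: stems whose last vowel is 'e' add no- … -us around the stem; stems whose last vowel is 'a' insert -om- after the first vowel; stems whose last vowel is 'i' delete the last vowel and add -en.
So zimuf → zimufir.

zimufir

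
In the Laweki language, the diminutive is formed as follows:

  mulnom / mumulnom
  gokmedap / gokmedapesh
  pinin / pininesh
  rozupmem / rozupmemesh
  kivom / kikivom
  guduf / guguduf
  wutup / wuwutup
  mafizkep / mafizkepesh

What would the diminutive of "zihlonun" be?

mulnom and rozupmem both end in -m yet inflect differently (mumulnom, rozupmemesh), so the final letter is not what conditions the rule; the last vowel is.
"zihlonun" has last vowel 'u'. The stems whose last vowel is 'u' (wutup → wuwutup, guduf → guguduf) repeat the first consonant+vowel as a prefix.
The other pattern: stems whose last vowel is 'a', 'e' or 'i' add -esh.
So zihlonun → zizihlonun.

zizihlonun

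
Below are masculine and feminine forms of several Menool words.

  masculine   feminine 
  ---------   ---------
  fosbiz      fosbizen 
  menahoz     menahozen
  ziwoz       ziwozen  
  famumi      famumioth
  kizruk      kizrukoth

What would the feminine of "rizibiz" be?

fosbiz and famumi both have last vowel 'i' yet inflect differently (fosbizen, famumioth), so the last vowel is not what conditions the rule; the final letter is.
"rizibiz" ends in -z. The stems ending in -z (fosbiz → fosbizen, menahoz → menahozen, ziwoz → ziwozen) add -en.
So rizibiz → rizibizen.

rizibizen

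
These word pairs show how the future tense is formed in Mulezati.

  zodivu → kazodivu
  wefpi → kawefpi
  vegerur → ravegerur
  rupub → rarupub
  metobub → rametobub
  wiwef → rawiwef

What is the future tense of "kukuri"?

zodivu and vegerur both have last vowel 'u' yet inflect differently (kazodivu, ravegerur), so the last vowel is not what conditions the rule; whether the stem ends in a vowel or a consonant is.
"kukuri" ends in a vowel. The stems ending in a vowel (zodivu → kazodivu, wefpi → kawefpi) add the prefix ka-.
The other pattern: stems ending in a consonant add the prefix ra-.
So kukuri → kakukuri.

kakukuri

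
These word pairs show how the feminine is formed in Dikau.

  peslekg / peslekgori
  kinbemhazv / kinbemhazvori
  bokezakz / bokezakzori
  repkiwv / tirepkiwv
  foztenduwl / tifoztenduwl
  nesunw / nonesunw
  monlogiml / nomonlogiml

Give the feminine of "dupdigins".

kinbemhazv and repkiwv both end in -v yet inflect differently (kinbemhazvori, tirepkiwv), so the final letter is not what conditions the rule; the second-to-last letter is.
"dupdigins" has second-to-last letter 'n'. The one such stem in the data (nesunw → nonesunw) adds the prefix no-, so the same rule applies.
So dupdigins → nodupdigins.

nodupdigins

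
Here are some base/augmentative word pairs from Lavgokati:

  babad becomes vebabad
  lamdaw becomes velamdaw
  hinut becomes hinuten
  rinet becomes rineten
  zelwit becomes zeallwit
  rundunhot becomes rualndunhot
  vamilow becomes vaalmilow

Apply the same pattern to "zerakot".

hinut and zelwit both end in -t yet inflect differently (hinuten, zeallwit), so the final letter is not what conditions the rule; the last vowel is.
"zerakot" has last vowel 'o'. The stems whose last vowel is 'o' (rundunhot → rualndunhot, vamilow → vaalmilow) insert -al- after the first vowel.
So zerakot → zealrakot.

zealrakot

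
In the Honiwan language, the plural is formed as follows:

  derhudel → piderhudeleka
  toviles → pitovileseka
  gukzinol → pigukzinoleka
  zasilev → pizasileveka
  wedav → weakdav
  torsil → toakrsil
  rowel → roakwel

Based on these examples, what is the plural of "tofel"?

toakfel

zasilev and wedav both end in -v yet inflect differently (pizasileveka, weakdav), so the final letter is not what conditions the rule; the number of vowels is.
"tofel" has 2 vowels. The stems with 2 vowels (wedav → weakdav, torsil → toakrsil, rowel → roakwel) insert -ak- after the first vowel.
The other pattern: stems with 3 vowels add pi- … -eka around the stem.
So tofel → toakfel.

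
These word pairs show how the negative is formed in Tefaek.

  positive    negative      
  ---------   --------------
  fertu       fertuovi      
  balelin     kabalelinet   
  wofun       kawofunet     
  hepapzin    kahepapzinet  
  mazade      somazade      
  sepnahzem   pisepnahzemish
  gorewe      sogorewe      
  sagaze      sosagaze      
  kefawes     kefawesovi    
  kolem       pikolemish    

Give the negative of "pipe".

sopipe

"pipe" ends in -e. The stems ending in -e (sagaze → sosagaze, gorewe → sogorewe, mazade → somazade) add the prefix so-.
So pipe → sopipe.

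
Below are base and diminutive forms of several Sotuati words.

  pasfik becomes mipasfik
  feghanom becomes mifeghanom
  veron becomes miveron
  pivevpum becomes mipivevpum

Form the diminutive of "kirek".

Every pair shown (pasfik → mipasfik, feghanom → mifeghanom, veron → miveron, …) follows the same rule: add the prefix mi-.
So kirek → mikirek.

mikirek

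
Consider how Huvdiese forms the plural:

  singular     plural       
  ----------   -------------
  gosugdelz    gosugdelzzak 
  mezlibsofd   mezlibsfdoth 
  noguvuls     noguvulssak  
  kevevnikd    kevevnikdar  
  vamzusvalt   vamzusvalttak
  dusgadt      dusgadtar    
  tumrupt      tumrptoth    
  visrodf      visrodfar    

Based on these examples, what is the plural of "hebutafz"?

tumrupt and vamzusvalt both end in -t yet inflect differently (tumrptoth, vamzusvalttak), so the final letter is not what conditions the rule; the second-to-last letter is.
"hebutafz" has second-to-last letter 'f'. The one such stem in the data (mezlibsofd → mezlibsfdoth) deletes the last vowel and adds -oth (as does tumrupt), so the same rule applies.
So hebutafz → hebutfzoth.

hebutfzoth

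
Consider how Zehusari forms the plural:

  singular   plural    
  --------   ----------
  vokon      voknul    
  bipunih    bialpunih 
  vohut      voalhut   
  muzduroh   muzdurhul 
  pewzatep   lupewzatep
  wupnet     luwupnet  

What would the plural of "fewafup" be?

wupnet and vohut both end in -t yet inflect differently (luwupnet, voalhut), so the final letter is not what conditions the rule; the last vowel is.
"fewafup" has last vowel 'u'. The one such stem in the data (vohut → voalhut) inserts -al- after the first vowel (as does bipunih), so the same rule applies.
So fewafup → fealwafup.

fealwafup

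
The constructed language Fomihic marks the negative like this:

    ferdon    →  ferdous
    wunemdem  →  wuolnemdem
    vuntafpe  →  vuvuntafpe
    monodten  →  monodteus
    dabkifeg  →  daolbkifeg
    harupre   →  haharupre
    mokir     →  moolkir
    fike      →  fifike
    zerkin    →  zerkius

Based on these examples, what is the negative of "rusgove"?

fike and monodten both have last vowel 'e' yet inflect differently (fifike, monodteus), so the last vowel is not what conditions the rule; the final letter is.
"rusgove" ends in -e. The stems ending in -e (fike → fifike, harupre → haharupre, vuntafpe → vuvuntafpe) repeat the first consonant+vowel as a prefix.
The other patterns: stems ending in -n drop the final letter and add -us; stems ending in -g, -m or -r insert -ol- after the first vowel.
So rusgove → rurusgove.

rurusgove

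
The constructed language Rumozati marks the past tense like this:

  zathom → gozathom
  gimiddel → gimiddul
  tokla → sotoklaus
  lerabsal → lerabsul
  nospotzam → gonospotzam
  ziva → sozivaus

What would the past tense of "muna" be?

"muna" ends in -a. The stems ending in -a (ziva → sozivaus, tokla → sotoklaus) add so- … -us around the stem.
The other patterns: stems ending in -l change the last vowel to 'u'; stems ending in -m add the prefix go-.
So muna → somunaus.

somunaus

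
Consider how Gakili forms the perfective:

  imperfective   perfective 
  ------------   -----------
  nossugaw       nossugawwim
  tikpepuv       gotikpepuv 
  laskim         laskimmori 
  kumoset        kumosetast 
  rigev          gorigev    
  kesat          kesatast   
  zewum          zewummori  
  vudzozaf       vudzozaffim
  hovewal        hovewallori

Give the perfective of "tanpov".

vudzozaf and kesat both have last vowel 'a' yet inflect differently (vudzozaffim, kesatast), so the last vowel is not what conditions the rule; the final letter is.
"tanpov" ends in -v. The stems ending in -v (rigev → gorigev, tikpepuv → gotikpepuv) add the prefix go-.
So tanpov → gotanpov.

gotanpov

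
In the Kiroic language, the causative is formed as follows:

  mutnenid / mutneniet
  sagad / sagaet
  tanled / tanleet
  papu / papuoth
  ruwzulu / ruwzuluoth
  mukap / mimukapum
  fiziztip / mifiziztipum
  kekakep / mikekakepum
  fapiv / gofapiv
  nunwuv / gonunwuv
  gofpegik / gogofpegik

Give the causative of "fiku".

sagad and mukap both have last vowel 'a' yet inflect differently (sagaet, mimukapum), so the last vowel is not what conditions the rule; the final letter is.
"fiku" ends in -u. The stems ending in -u (papu → papuoth, ruwzulu → ruwzuluoth) add -oth.
So fiku → fikuoth.

fikuoth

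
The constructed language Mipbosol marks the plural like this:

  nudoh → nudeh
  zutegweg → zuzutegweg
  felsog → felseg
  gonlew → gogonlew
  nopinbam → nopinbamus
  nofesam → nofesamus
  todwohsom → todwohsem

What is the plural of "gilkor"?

gilker

felsog and zutegweg both end in -g yet inflect differently (felseg, zuzutegweg), so the final letter is not what conditions the rule; the last vowel is.
"gilkor" has last vowel 'o'. The stems whose last vowel is 'o' (nudoh → nudeh, felsog → felseg, todwohsom → todwohsem) change the last vowel to 'e'.
The other patterns: stems whose last vowel is 'e' repeat the first consonant+vowel as a prefix; stems whose last vowel is 'a' add -us.
So gilkor → gilker.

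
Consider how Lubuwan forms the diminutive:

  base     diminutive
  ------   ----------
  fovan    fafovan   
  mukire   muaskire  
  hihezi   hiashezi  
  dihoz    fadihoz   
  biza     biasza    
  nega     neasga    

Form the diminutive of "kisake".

biza and fovan both have last vowel 'a' yet inflect differently (biasza, fafovan), so the last vowel is not what conditions the rule; whether the stem ends in a vowel or a consonant is.
"kisake" ends in a vowel. The stems ending in a vowel (mukire → muaskire, biza → biasza, hihezi → hiashezi) insert -as- after the first vowel.
So kisake → kiassake.

kiassake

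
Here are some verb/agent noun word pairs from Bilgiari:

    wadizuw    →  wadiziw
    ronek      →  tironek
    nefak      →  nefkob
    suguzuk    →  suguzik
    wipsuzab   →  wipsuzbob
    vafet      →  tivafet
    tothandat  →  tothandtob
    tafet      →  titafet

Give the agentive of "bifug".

"bifug" has last vowel 'u'. The stems whose last vowel is 'u' (suguzuk → suguzik, wadizuw → wadiziw) change the last vowel to 'i'.
So bifug → bifig.

bifig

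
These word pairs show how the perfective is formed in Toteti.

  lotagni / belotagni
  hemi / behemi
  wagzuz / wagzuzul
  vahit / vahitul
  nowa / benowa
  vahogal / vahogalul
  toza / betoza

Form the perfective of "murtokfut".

murtokfutul

vahit and hemi both have last vowel 'i' yet inflect differently (vahitul, behemi), so the last vowel is not what conditions the rule; whether the stem ends in a vowel or a consonant is.
"murtokfut" ends in a consonant. The stems ending in a consonant (wagzuz → wagzuzul, vahit → vahitul, vahogal → vahogalul) add -ul.
The other pattern: stems ending in a vowel add the prefix be-.
So murtokfut → murtokfutul.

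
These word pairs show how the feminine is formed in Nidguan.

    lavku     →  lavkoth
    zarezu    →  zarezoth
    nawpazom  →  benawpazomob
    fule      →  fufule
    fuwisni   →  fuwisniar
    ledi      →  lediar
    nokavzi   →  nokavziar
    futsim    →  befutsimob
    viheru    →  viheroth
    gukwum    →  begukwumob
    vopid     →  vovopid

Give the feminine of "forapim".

"forapim" ends in -m. The stems ending in -m (gukwum → begukwumob, nawpazom → benawpazomob, futsim → befutsimob) add be- … -ob around the stem.
So forapim → beforapimob.

beforapimob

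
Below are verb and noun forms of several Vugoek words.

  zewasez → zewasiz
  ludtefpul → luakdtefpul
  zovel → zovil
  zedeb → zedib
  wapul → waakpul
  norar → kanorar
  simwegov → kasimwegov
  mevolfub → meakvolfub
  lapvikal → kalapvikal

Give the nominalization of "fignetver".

fignetvir

"fignetver" has last vowel 'e'. The stems whose last vowel is 'e' (zewasez → zewasiz, zovel → zovil, zedeb → zedib) change the last vowel to 'i'.
The other patterns: stems whose last vowel is 'u' insert -ak- after the first vowel; stems whose last vowel is 'a' or 'o' add the prefix ka-.
So fignetver → fignetvir.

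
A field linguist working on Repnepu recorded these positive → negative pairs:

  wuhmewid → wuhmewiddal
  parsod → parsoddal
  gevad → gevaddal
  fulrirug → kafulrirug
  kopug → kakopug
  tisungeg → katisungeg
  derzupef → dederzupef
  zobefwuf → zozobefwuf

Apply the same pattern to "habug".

tisungeg and derzupef both have last vowel 'e' yet inflect differently (katisungeg, dederzupef), so the last vowel is not what conditions the rule; the final letter is.
"habug" ends in -g. The stems ending in -g (fulrirug → kafulrirug, kopug → kakopug, tisungeg → katisungeg) add the prefix ka-.
So habug → kahabug.

kahabug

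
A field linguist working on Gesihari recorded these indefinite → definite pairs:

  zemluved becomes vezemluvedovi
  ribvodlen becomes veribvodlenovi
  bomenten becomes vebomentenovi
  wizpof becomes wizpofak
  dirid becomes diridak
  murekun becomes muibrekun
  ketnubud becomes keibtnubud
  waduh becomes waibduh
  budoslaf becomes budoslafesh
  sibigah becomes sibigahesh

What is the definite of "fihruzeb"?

vefihruzebovi

zemluved and dirid both end in -d yet inflect differently (vezemluvedovi, diridak), so the final letter is not what conditions the rule; the last vowel is.
"fihruzeb" has last vowel 'e'. The stems whose last vowel is 'e' (zemluved → vezemluvedovi, ribvodlen → veribvodlenovi, bomenten → vebomentenovi) add ve- … -ovi around the stem.
The other patterns: stems whose last vowel is 'i' or 'o' add -ak; stems whose last vowel is 'u' insert -ib- after the first vowel; stems whose last vowel is 'a' add -esh.
So fihruzeb → vefihruzebovi.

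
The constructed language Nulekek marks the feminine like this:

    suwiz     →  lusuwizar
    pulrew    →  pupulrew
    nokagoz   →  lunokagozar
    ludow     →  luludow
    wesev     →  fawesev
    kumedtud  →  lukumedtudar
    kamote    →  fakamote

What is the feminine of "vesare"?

favesare

nokagoz and ludow both have last vowel 'o' yet inflect differently (lunokagozar, luludow), so the last vowel is not what conditions the rule; the final letter is.
"vesare" ends in -e. The one such stem in the data (kamote → fakamote) adds the prefix fa-, so the same rule applies.
The other patterns: stems ending in -d or -z add lu- … -ar around the stem; stems ending in -w repeat the first consonant+vowel as a prefix.
So vesare → favesare.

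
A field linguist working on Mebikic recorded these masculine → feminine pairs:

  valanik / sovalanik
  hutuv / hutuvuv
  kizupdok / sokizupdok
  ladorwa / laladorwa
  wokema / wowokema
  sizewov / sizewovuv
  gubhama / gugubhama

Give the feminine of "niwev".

niwevuv

sizewov and kizupdok both have last vowel 'o' yet inflect differently (sizewovuv, sokizupdok), so the last vowel is not what conditions the rule; the final letter is.
"niwev" ends in -v. The stems ending in -v (sizewov → sizewovuv, hutuv → hutuvuv) add -uv.
The other patterns: stems ending in -a repeat the first consonant+vowel as a prefix; stems ending in -k add the prefix so-.
So niwev → niwevuv.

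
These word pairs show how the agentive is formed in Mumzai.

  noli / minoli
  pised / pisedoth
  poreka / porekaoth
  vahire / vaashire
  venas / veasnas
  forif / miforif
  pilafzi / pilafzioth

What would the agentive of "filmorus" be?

mifilmorus

pilafzi and noli both end in -i yet inflect differently (pilafzioth, minoli), so the final letter is not what conditions the rule; the first letter is.
"filmorus" begins with f-. The one such stem in the data (forif → miforif) adds the prefix mi-, so the same rule applies.
So filmorus → mifilmorus.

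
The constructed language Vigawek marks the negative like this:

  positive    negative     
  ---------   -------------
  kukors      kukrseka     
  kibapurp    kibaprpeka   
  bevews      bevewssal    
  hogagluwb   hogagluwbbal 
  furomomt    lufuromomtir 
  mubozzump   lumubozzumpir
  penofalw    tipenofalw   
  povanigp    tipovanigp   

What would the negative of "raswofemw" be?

kukors and bevews both end in -s yet inflect differently (kukrseka, bevewssal), so the final letter is not what conditions the rule; the second-to-last letter is.
"raswofemw" has second-to-last letter 'm'. The stems whose second-to-last letter is 'm' (furomomt → lufuromomtir, mubozzump → lumubozzumpir) add lu- … -ir around the stem.
The other patterns: stems whose second-to-last letter is 'r' delete the last vowel and add -eka; stems whose second-to-last letter is 'w' double the final consonant and add -al; stems whose second-to-last letter is 'g' or 'l' add the prefix ti-.
So raswofemw → luraswofemwir.

luraswofemwir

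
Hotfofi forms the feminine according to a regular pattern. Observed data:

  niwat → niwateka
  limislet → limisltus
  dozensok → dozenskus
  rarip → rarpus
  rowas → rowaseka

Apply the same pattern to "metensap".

niwat and limislet both end in -t yet inflect differently (niwateka, limisltus), so the final letter is not what conditions the rule; the last vowel is.
"metensap" has last vowel 'a'. The stems whose last vowel is 'a' (niwat → niwateka, rowas → rowaseka) add -eka.
So metensap → metensapeka.

metensapeka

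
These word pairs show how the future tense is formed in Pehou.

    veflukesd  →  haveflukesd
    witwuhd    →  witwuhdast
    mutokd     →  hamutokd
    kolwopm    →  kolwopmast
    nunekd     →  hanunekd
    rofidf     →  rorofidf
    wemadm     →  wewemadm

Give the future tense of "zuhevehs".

zuhevehsast

wemadm and kolwopm both end in -m yet inflect differently (wewemadm, kolwopmast), so the final letter is not what conditions the rule; the second-to-last letter is.
"zuhevehs" has second-to-last letter 'h'. The one such stem in the data (witwuhd → witwuhdast) adds -ast, so the same rule applies.
So zuhevehs → zuhevehsast.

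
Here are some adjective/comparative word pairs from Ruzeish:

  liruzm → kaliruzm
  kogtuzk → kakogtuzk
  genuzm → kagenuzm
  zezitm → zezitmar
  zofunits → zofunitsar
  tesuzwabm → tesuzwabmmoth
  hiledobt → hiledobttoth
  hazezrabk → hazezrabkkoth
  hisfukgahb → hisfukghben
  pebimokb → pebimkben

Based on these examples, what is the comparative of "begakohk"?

liruzm and zezitm both end in -m yet inflect differently (kaliruzm, zezitmar), so the final letter is not what conditions the rule; the second-to-last letter is.
"begakohk" has second-to-last letter 'h'. The one such stem in the data (hisfukgahb → hisfukghben) deletes the last vowel and adds -en (as does pebimokb), so the same rule applies.
So begakohk → begakhken.

begakhken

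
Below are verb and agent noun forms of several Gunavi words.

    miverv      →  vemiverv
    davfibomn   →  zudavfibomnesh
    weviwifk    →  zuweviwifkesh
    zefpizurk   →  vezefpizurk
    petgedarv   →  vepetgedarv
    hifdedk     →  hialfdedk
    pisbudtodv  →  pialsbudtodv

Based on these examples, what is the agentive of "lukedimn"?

zulukedimnesh

weviwifk and zefpizurk both end in -k yet inflect differently (zuweviwifkesh, vezefpizurk), so the final letter is not what conditions the rule; the second-to-last letter is.
"lukedimn" has second-to-last letter 'm'. The one such stem in the data (davfibomn → zudavfibomnesh) adds zu- … -esh around the stem, so the same rule applies.
So lukedimn → zulukedimnesh.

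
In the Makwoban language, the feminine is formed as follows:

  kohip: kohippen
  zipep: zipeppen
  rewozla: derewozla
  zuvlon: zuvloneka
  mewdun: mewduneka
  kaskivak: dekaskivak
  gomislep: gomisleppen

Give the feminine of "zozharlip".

zozharlippen

"zozharlip" ends in -p. The stems ending in -p (gomislep → gomisleppen, zipep → zipeppen, kohip → kohippen) double the final consonant and add -en.
So zozharlip → zozharlippen.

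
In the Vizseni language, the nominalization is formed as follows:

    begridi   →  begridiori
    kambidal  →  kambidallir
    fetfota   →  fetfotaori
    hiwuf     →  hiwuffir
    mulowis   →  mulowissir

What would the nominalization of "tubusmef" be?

begridi and mulowis both have last vowel 'i' yet inflect differently (begridiori, mulowissir), so the last vowel is not what conditions the rule; whether the stem ends in a vowel or a consonant is.
"tubusmef" ends in a consonant. The stems ending in a consonant (mulowis → mulowissir, hiwuf → hiwuffir, kambidal → kambidallir) double the final consonant and add -ir.
So tubusmef → tubusmeffir.

tubusmeffir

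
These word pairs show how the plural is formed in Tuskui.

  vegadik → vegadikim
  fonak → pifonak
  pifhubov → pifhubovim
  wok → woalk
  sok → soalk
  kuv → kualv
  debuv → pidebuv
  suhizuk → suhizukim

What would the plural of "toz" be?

sok and fonak both end in -k yet inflect differently (soalk, pifonak), so the final letter is not what conditions the rule; the number of vowels is.
"toz" has 1 vowel. The stems with 1 vowel (sok → soalk, wok → woalk, kuv → kualv) insert -al- after the first vowel.
So toz → toalz.

toalz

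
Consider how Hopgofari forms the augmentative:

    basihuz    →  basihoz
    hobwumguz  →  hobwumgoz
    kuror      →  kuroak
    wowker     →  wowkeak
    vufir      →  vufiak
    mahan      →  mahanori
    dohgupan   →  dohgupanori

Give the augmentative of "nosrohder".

nosrohdeak

kuror and mahan both have 2 vowels yet inflect differently (kuroak, mahanori), so the number of vowels is not what conditions the rule; the final letter is.
"nosrohder" ends in -r. The stems ending in -r (kuror → kuroak, wowker → wowkeak, vufir → vufiak) drop the final letter and add -ak.
The other patterns: stems ending in -z change the last vowel to 'o'; stems ending in -n add -ori.
So nosrohder → nosrohdeak.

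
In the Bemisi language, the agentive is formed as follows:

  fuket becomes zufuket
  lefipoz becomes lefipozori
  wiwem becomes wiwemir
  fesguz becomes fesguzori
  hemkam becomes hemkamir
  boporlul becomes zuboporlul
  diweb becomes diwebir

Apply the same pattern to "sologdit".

zusologdit

fesguz and boporlul both have last vowel 'u' yet inflect differently (fesguzori, zuboporlul), so the last vowel is not what conditions the rule; the final letter is.
"sologdit" ends in -t. The one such stem in the data (fuket → zufuket) adds the prefix zu-, so the same rule applies.
The other patterns: stems ending in -z add -ori; stems ending in -b or -m add -ir.
So sologdit → zusologdit.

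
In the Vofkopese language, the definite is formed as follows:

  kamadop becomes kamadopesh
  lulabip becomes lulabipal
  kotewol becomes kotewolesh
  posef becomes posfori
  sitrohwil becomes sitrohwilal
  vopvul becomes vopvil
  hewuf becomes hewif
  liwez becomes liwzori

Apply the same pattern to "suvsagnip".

"suvsagnip" has last vowel 'i'. The stems whose last vowel is 'i' (lulabip → lulabipal, sitrohwil → sitrohwilal) add -al.
So suvsagnip → suvsagnipal.

suvsagnipal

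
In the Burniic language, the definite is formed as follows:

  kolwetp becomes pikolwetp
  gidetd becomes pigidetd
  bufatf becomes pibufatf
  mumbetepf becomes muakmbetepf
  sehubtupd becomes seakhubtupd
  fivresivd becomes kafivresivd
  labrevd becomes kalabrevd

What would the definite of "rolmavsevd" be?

"rolmavsevd" has second-to-last letter 'v'. The stems whose second-to-last letter is 'v' (fivresivd → kafivresivd, labrevd → kalabrevd) add the prefix ka-.
So rolmavsevd → karolmavsevd.

karolmavsevd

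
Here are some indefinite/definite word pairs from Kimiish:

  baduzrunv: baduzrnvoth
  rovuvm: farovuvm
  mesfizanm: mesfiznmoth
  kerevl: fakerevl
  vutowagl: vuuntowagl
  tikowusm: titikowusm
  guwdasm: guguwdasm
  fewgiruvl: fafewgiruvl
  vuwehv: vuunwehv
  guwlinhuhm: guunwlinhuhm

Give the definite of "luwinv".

mesfizanm and rovuvm both end in -m yet inflect differently (mesfiznmoth, farovuvm), so the final letter is not what conditions the rule; the second-to-last letter is.
"luwinv" has second-to-last letter 'n'. The stems whose second-to-last letter is 'n' (mesfizanm → mesfiznmoth, baduzrunv → baduzrnvoth) delete the last vowel and add -oth.
So luwinv → luwnvoth.

luwnvoth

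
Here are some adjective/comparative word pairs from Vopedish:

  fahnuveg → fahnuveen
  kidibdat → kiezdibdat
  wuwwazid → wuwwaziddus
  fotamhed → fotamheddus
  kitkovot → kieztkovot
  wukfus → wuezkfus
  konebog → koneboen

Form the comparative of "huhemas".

huezhemas

fotamhed and fahnuveg both have last vowel 'e' yet inflect differently (fotamheddus, fahnuveen), so the last vowel is not what conditions the rule; the final letter is.
"huhemas" ends in -s. The one such stem in the data (wukfus → wuezkfus) inserts -ez- after the first vowel (as do kitkovot, kidibdat), so the same rule applies.
The other patterns: stems ending in -d double the final consonant and add -us; stems ending in -g drop the final letter and add -en.
So huhemas → huezhemas.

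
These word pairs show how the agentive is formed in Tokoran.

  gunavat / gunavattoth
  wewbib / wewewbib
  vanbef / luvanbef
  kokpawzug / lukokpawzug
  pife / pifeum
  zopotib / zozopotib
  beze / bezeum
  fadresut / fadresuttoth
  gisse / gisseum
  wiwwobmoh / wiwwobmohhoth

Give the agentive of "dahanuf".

gisse and vanbef both have last vowel 'e' yet inflect differently (gisseum, luvanbef), so the last vowel is not what conditions the rule; the final letter is.
"dahanuf" ends in -f. The one such stem in the data (vanbef → luvanbef) adds the prefix lu-, so the same rule applies.
The other patterns: stems ending in -e add -um; stems ending in -b repeat the first consonant+vowel as a prefix; stems ending in -h or -t double the final consonant and add -oth.
So dahanuf → ludahanuf.

ludahanuf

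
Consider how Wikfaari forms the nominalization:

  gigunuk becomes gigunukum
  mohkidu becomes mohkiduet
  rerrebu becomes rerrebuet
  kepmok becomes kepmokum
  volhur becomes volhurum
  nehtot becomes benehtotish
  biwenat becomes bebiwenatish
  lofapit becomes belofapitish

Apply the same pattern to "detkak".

detkakum

kepmok and nehtot both have last vowel 'o' yet inflect differently (kepmokum, benehtotish), so the last vowel is not what conditions the rule; the final letter is.
"detkak" ends in -k. The stems ending in -k (kepmok → kepmokum, gigunuk → gigunukum) add -um.
The other patterns: stems ending in -t add be- … -ish around the stem; stems ending in -u add -et.
So detkak → detkakum.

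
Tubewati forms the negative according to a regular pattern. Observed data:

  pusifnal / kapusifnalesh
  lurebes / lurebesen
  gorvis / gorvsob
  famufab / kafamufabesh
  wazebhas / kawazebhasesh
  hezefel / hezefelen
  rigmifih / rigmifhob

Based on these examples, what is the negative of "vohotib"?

"vohotib" has last vowel 'i'. The stems whose last vowel is 'i' (gorvis → gorvsob, rigmifih → rigmifhob) delete the last vowel and add -ob.
So vohotib → vohotbob.

vohotbob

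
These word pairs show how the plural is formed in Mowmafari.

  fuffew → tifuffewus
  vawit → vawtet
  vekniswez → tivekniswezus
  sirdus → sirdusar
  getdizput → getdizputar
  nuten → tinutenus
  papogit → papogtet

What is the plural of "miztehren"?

"miztehren" has last vowel 'e'. The stems whose last vowel is 'e' (vekniswez → tivekniswezus, fuffew → tifuffewus, nuten → tinutenus) add ti- … -us around the stem.
The other patterns: stems whose last vowel is 'u' add -ar; stems whose last vowel is 'i' delete the last vowel and add -et.
So miztehren → timiztehrenus.

timiztehrenus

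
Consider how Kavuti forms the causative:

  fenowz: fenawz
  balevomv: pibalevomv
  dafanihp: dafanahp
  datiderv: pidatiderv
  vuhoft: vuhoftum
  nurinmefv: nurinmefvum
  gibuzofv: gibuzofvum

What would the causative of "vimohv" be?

balevomv and nurinmefv both end in -v yet inflect differently (pibalevomv, nurinmefvum), so the final letter is not what conditions the rule; the second-to-last letter is.
"vimohv" has second-to-last letter 'h'. The one such stem in the data (dafanihp → dafanahp) changes the last vowel to 'a' (as does fenowz), so the same rule applies.
The other patterns: stems whose second-to-last letter is 'm' or 'r' add the prefix pi-; stems whose second-to-last letter is 'f' add -um.
So vimohv → vimahv.

vimahv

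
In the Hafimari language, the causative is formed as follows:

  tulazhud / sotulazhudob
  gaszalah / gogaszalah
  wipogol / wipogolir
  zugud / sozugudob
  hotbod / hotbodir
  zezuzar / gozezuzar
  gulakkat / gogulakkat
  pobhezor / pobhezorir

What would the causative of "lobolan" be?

zugud and hotbod both end in -d yet inflect differently (sozugudob, hotbodir), so the final letter is not what conditions the rule; the last vowel is.
"lobolan" has last vowel 'a'. The stems whose last vowel is 'a' (gulakkat → gogulakkat, gaszalah → gogaszalah, zezuzar → gozezuzar) add the prefix go-.
The other patterns: stems whose last vowel is 'u' add so- … -ob around the stem; stems whose last vowel is 'o' add -ir.
So lobolan → golobolan.

golobolan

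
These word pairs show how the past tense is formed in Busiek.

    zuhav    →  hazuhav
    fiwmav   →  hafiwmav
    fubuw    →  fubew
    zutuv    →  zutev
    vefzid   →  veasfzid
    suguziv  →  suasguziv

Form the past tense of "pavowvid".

"pavowvid" has last vowel 'i'. The stems whose last vowel is 'i' (vefzid → veasfzid, suguziv → suasguziv) insert -as- after the first vowel.
So pavowvid → paasvowvid.

paasvowvid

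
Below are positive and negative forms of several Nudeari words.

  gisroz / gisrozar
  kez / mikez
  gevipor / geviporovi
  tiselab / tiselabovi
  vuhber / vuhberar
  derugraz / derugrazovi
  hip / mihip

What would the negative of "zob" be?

mizob

kez and gisroz both end in -z yet inflect differently (mikez, gisrozar), so the final letter is not what conditions the rule; the number of vowels is.
"zob" has 1 vowel. The stems with 1 vowel (kez → mikez, hip → mihip) add the prefix mi-.
So zob → mizob.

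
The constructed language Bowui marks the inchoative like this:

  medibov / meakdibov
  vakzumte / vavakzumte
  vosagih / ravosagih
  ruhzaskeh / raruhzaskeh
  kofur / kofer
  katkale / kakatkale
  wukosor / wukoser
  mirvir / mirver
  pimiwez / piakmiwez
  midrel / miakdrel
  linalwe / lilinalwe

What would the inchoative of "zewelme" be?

zezewelme

"zewelme" ends in -e. The stems ending in -e (vakzumte → vavakzumte, linalwe → lilinalwe, katkale → kakatkale) repeat the first consonant+vowel as a prefix.
So zewelme → zezewelme.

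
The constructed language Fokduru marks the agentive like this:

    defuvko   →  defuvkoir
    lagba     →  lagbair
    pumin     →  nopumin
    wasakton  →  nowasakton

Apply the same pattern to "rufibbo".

"rufibbo" ends in a vowel. The stems ending in a vowel (defuvko → defuvkoir, lagba → lagbair) add -ir.
So rufibbo → rufibboir.

rufibboir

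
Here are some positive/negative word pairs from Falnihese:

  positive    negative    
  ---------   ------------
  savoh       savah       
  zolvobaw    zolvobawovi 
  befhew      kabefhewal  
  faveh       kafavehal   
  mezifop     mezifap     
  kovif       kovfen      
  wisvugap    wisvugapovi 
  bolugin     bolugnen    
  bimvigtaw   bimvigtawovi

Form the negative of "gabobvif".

gabobvfen

bimvigtaw and befhew both end in -w yet inflect differently (bimvigtawovi, kabefhewal), so the final letter is not what conditions the rule; the last vowel is.
"gabobvif" has last vowel 'i'. The stems whose last vowel is 'i' (bolugin → bolugnen, kovif → kovfen) delete the last vowel and add -en.
The other patterns: stems whose last vowel is 'a' add -ovi; stems whose last vowel is 'e' add ka- … -al around the stem; stems whose last vowel is 'o' change the last vowel to 'a'.
So gabobvif → gabobvfen.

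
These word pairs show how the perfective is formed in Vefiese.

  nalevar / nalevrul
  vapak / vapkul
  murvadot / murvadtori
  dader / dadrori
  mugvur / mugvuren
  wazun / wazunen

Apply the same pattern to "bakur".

nalevar and mugvur both end in -r yet inflect differently (nalevrul, mugvuren), so the final letter is not what conditions the rule; the last vowel is.
"bakur" has last vowel 'u'. The stems whose last vowel is 'u' (wazun → wazunen, mugvur → mugvuren) add -en.
So bakur → bakuren.

bakuren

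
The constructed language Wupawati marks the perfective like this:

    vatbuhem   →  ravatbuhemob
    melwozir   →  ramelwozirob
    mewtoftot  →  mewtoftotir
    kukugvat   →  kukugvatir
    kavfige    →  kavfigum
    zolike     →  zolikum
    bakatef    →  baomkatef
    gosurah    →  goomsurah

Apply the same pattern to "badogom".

vatbuhem and kavfige both have last vowel 'e' yet inflect differently (ravatbuhemob, kavfigum), so the last vowel is not what conditions the rule; the final letter is.
"badogom" ends in -m. The one such stem in the data (vatbuhem → ravatbuhemob) adds ra- … -ob around the stem, so the same rule applies.
The other patterns: stems ending in -t add -ir; stems ending in -e drop the final letter and add -um; stems ending in -f or -h insert -om- after the first vowel.
So badogom → rabadogomob.

rabadogomob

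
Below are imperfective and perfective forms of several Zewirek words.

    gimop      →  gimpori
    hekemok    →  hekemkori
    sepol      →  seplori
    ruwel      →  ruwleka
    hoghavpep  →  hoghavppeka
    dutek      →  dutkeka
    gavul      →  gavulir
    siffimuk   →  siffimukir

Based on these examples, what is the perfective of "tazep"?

sepol and ruwel both end in -l yet inflect differently (seplori, ruwleka), so the final letter is not what conditions the rule; the last vowel is.
"tazep" has last vowel 'e'. The stems whose last vowel is 'e' (ruwel → ruwleka, hoghavpep → hoghavppeka, dutek → dutkeka) delete the last vowel and add -eka.
So tazep → tazpeka.

tazpeka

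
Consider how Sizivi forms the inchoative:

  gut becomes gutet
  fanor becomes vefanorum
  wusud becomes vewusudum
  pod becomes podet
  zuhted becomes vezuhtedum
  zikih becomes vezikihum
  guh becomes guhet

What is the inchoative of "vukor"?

"vukor" has 2 vowels. The stems with 2 vowels (zikih → vezikihum, wusud → vewusudum, fanor → vefanorum) add ve- … -um around the stem.
The other pattern: stems with 1 vowel add -et.
So vukor → vevukorum.

vevukorum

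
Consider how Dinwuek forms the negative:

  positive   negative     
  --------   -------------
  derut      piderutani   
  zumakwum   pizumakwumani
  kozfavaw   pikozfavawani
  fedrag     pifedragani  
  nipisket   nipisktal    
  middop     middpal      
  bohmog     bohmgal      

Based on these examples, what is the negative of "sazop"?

sazpal

"sazop" has last vowel 'o'. The stems whose last vowel is 'o' (middop → middpal, bohmog → bohmgal) delete the last vowel and add -al.
The other pattern: stems whose last vowel is 'a' or 'u' add pi- … -ani around the stem.
So sazop → sazpal.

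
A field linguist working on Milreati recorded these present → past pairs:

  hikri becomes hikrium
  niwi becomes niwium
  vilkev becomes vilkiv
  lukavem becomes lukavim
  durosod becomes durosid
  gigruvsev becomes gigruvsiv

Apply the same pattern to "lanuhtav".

lanuhtiv

hikri and vilkev both have 2 vowels yet inflect differently (hikrium, vilkiv), so the number of vowels is not what conditions the rule; whether the stem ends in a vowel or a consonant is.
"lanuhtav" ends in a consonant. The stems ending in a consonant (vilkev → vilkiv, lukavem → lukavim, durosod → durosid) change the last vowel to 'i'.
The other pattern: stems ending in a vowel add -um.
So lanuhtav → lanuhtiv.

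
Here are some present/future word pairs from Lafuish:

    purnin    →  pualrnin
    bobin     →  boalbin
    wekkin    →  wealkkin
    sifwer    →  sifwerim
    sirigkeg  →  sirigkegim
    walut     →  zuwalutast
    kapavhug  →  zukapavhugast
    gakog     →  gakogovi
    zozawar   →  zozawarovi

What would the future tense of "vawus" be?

zuvawusast

"vawus" has last vowel 'u'. The stems whose last vowel is 'u' (walut → zuwalutast, kapavhug → zukapavhugast) add zu- … -ast around the stem.
The other patterns: stems whose last vowel is 'i' insert -al- after the first vowel; stems whose last vowel is 'e' add -im; stems whose last vowel is 'a' or 'o' add -ovi.
So vawus → zuvawusast.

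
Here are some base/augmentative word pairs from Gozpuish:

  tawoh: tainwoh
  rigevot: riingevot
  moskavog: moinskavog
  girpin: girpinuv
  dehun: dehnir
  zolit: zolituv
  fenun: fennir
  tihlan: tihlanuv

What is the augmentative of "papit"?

dehun and tihlan both end in -n yet inflect differently (dehnir, tihlanuv), so the final letter is not what conditions the rule; the last vowel is.
"papit" has last vowel 'i'. The stems whose last vowel is 'i' (zolit → zolituv, girpin → girpinuv) add -uv.
So papit → papituv.

papituv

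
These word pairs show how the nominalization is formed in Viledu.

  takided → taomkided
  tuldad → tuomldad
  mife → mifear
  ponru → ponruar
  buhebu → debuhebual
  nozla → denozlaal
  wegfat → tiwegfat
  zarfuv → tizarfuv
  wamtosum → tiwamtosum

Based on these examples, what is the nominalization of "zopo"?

ponru and buhebu both end in -u yet inflect differently (ponruar, debuhebual), so the final letter is not what conditions the rule; the first letter is.
"zopo" begins with z-. The one such stem in the data (zarfuv → tizarfuv) adds the prefix ti-, so the same rule applies.
The other patterns: stems beginning with t- insert -om- after the first vowel; stems beginning with m- or p- add -ar; stems beginning with b- or n- add de- … -al around the stem.
So zopo → tizopo.

tizopo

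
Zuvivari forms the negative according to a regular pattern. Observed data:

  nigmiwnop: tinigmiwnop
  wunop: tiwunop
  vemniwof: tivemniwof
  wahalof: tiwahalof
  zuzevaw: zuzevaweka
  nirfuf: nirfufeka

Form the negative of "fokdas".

fokdaseka

"fokdas" has last vowel 'a'. The one such stem in the data (zuzevaw → zuzevaweka) adds -eka, so the same rule applies.
The other pattern: stems whose last vowel is 'o' add the prefix ti-.
So fokdas → fokdaseka.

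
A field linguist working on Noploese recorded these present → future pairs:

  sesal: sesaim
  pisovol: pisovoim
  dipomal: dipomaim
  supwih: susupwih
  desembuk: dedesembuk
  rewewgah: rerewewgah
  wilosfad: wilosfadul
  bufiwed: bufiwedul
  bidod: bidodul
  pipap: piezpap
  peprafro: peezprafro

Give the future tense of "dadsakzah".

"dadsakzah" ends in -h. The stems ending in -h (supwih → susupwih, rewewgah → rerewewgah) repeat the first consonant+vowel as a prefix.
The other patterns: stems ending in -l drop the final letter and add -im; stems ending in -d add -ul; stems ending in -o or -p insert -ez- after the first vowel.
So dadsakzah → dadadsakzah.

dadadsakzah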